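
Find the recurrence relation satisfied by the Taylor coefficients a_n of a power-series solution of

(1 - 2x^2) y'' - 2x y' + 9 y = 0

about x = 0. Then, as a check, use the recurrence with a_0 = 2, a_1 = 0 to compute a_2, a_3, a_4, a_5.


Substitute y = sum_n a_n x^n.
(1 - 2 x^2) y'' contributes (n+2)(n+1) a_{n+2} - 2 n(n-1) a_n at x^n.
-2 x y'(x) contributes -2 n a_n at x^n.
9 y(x) contributes 9 a_n at x^n.
Matching x^n: (n+2)(n+1) a_{n+2} + (-2 n(n-1) - 2 n + 9) a_n = 0.
Thus a_{n+2} = (2 n(n-1) + 2 n - 9) / ((n+1)(n+2)) * a_n.

Check with a_0 = 2, a_1 = 0 (apply the recurrence for n = 0, 1, 2, 3): a_0 = 2, a_1 = 0, a_2 = -9, a_3 = 0, a_4 = 3/4, a_5 = 0.

a_(n+2) = (2 n(n-1) + 2 n - 9) / ((n+1)(n+2)) * a_n; check: a_0 = 2, a_1 = 0, a_2 = -9, a_3 = 0, a_4 = 3/4, a_5 = 0


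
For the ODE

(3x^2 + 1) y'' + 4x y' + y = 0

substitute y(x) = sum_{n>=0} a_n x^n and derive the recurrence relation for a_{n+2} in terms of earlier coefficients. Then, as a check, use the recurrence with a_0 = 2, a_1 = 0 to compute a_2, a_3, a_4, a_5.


Substitute y = sum_n a_n x^n.
(1 + 3 x^2) y'' contributes (n+2)(n+1) a_{n+2} + 3 n(n-1) a_n at x^n.
4 x y'(x) contributes 4 n a_n at x^n.
y(x) contributes 1 a_n at x^n.
Matching x^n: (n+2)(n+1) a_{n+2} + (3 n(n-1) + 4 n + 1) a_n = 0.
Thus a_{n+2} = (-3 n(n-1) - 4 n - 1) / ((n+1)(n+2)) * a_n.

Check with a_0 = 2, a_1 = 0 (apply the recurrence for n = 0, 1, 2, 3): a_0 = 2, a_1 = 0, a_2 = -1, a_3 = 0, a_4 = 5/4, a_5 = 0.

a_(n+2) = (-3 n(n-1) - 4 n - 1) / ((n+1)(n+2)) * a_n; check: a_0 = 2, a_1 = 0, a_2 = -1, a_3 = 0, a_4 = 5/4, a_5 = 0


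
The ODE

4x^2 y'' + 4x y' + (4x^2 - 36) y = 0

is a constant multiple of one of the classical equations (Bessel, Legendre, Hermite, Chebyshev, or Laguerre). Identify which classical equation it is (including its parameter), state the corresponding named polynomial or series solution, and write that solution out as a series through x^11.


All three coefficients share the factor 4; dividing through by 4 gives  x^2 y'' + x y' + (x^2 - 9) y = 0.
This matches the Bessel equation x^2 y'' + x y' + (x^2 - nu^2) y = 0 with nu^2 = 9, so nu = 3; the solution bounded at x = 0 is J_3(x).
Frobenius at x = 0: indicial roots ±nu; for r = nu the recurrence k(k + 2nu) c_k = -c_{k-2} gives the standard series J_nu(x) = sum_{k>=0} (-1)^k / (k! (k+nu)!) (x/2)^(2k+nu). Evaluate the first 5 terms:
  k = 0: (-1)^0 / (0! * 3! * 2^3) x^3 = 1/(1*6*8) x^3 = (1/48) x^3
  k = 1: (-1)^1 / (1! * 4! * 2^5) x^5 = -1/(1*24*32) x^5 = (-1/768) x^5
  k = 2: (-1)^2 / (2! * 5! * 2^7) x^7 = 1/(2*120*128) x^7 = (1/30720) x^7
  k = 3: (-1)^3 / (3! * 6! * 2^9) x^9 = -1/(6*720*512) x^9 = (-1/2211840) x^9
  k = 4: (-1)^4 / (4! * 7! * 2^11) x^11 = 1/(24*5040*2048) x^11 = (1/247726080) x^11
Hence J_3(x) = x^11/247726080 - x^9/2211840 + x^7/30720 - x^5/768 + x^3/48 + ....

J_3(x); series = x^11/247726080 - x^9/2211840 + x^7/30720 - x^5/768 + x^3/48


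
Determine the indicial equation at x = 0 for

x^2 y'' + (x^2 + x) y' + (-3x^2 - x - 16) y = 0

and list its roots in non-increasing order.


Divide by x^2 to reach normal form y'' + P_1(x) y' + P_2(x) y = 0 with P_1(x) = 1 + 1/x and P_2(x) = -3 - 1/x - 16/x^2.
x = 0 is a singular point because the y'-coefficient 1 + 1/x has a pole at x = 0 and the y-coefficient -3 - 1/x - 16/x^2 has a pole at x = 0.
It is a regular singular point because x P_1(x) = p(x) = x + 1 and x^2 P_2(x) = q(x) = -3x^2 - x - 16 are polynomials, hence analytic at x = 0.
p(0) = 1,  q(0) = -16.
Indicial equation: r(r-1) + p(0) r + q(0) = 0, i.e. r^2 + (p(0) - 1) r + q(0) = 0, i.e. r^2 - 16 = 0.
Discriminant: (0)^2 - 4(-16) = 64, so r = (0 ± 8)/2.
Solving: r_1 = 4, r_2 = -4.

indicial: r^2 - 16 = 0; roots r_1 = 4, r_2 = -4


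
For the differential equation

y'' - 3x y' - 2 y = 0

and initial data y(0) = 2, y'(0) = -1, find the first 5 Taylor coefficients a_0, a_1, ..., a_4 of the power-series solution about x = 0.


Ansatz: y(x) = sum_{n>=0} a_n x^n, so y'(x) = sum_{n>=1} n a_n x^(n-1) and y''(x) = sum_{n>=2} n(n-1) a_n x^(n-2).
Substitute into P(x) y'' + Q(x) y' + R(x) y = 0 with P(x) = 1, Q(x) = -3x, R(x) = -2, and match powers of x.
Initial conditions: a_0 = 2, a_1 = -1.
Setting the coefficient of each power of x to zero and solving order by order (substituting the coefficients already found):
  x^0: 2 a_2 - 2 a_0 = 0  ->  2 a_2 = 2 a_0 = 4  ->  a_2 = 2
  x^1: 6 a_3 - 5 a_1 = 0  ->  6 a_3 = 5 a_1 = -5  ->  a_3 = -5/6
  x^2: 12 a_4 - 8 a_2 = 0  ->  12 a_4 = 8 a_2 = 16  ->  a_4 = 4/3
Truncated series: y(x) = 2 - x + 2 x^2 - (5/6) x^3 + (4/3) x^4 + O(x^5).

a_0 = 2; a_1 = -1; a_2 = 2; a_3 = -5/6; a_4 = 4/3


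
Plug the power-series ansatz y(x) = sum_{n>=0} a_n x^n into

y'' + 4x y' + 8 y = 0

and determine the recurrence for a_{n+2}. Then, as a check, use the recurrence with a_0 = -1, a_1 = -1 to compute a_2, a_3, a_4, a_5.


Substitute y = sum_n a_n x^n.
y''(x) has coefficient (n+2)(n+1) a_{n+2} at x^n;
4 x y'(x) has coefficient 4 n a_n at x^n (shift);
8 y(x) has coefficient 8 a_n at x^n.
Matching x^n: (n+2)(n+1) a_{n+2} + (4n + 8) a_n = 0.
Thus a_{n+2} = (-4n - 8) / ((n+1)(n+2)) * a_n.

Check with a_0 = -1, a_1 = -1 (apply the recurrence for n = 0, 1, 2, 3): a_0 = -1, a_1 = -1, a_2 = 4, a_3 = 2, a_4 = -16/3, a_5 = -2.

a_(n+2) = (-4n - 8) / ((n+1)(n+2)) * a_n; check: a_0 = -1, a_1 = -1, a_2 = 4, a_3 = 2, a_4 = -16/3, a_5 = -2


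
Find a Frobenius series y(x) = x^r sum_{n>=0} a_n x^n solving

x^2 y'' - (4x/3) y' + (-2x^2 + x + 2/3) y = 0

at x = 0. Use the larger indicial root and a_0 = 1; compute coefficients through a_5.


Write in Frobenius form y'' + (p(x)/x) y' + (q(x)/x^2) y = 0:
  p(x) = -4/3,  q(x) = -2x^2 + x + 2/3.
Indicial equation: r(r-1) + (-4/3) r + (2/3) = 0 -> roots r_1 = 2, r_2 = 1/3.
Take r = r_1 = 2. Let y(x) = x^r sum_{n>=0} a_n x^n with a_0 = 1.
Substitute y = x^r sum a_n x^n and match x^{r+n}. The recurrence is
  D(n) a_n + 1 a_{n-1} - 2 a_{n-2} = 0,  where D(n) = (r+n)(r+n-1) + (-4/3)(r+n) + (2/3).
  a_n = [-1 a_{n-1} + 2 a_{n-2}] / D(n).
Since the indicial polynomial factors as (r - r_1)(r - r_2), D(n) = (r_1 + n - r_1)(r_1 + n - r_2) = n(n + 5/3).
Evaluating step by step (a_0 = 1):
  n = 1: D(1) = 1(1 + 5/3) = 8/3; numerator = -1(1) = -1; a_1 = (-1)/(8/3) = -3/8
  n = 2: D(2) = 2(2 + 5/3) = 22/3; numerator = -1(-3/8) + 2(1) = 19/8; a_2 = (19/8)/(22/3) = 57/176
  n = 3: D(3) = 3(3 + 5/3) = 14; numerator = -1(57/176) + 2(-3/8) = -189/176; a_3 = (-189/176)/(14) = -27/352
  n = 4: D(4) = 4(4 + 5/3) = 68/3; numerator = -1(-27/352) + 2(57/176) = 255/352; a_4 = (255/352)/(68/3) = 45/1408
  n = 5: D(5) = 5(5 + 5/3) = 100/3; numerator = -1(45/1408) + 2(-27/352) = -261/1408; a_5 = (-261/1408)/(100/3) = -783/140800

r = 2; a_0 = 1; a_1 = -3/8; a_2 = 57/176; a_3 = -27/352; a_4 = 45/1408; a_5 = -783/140800


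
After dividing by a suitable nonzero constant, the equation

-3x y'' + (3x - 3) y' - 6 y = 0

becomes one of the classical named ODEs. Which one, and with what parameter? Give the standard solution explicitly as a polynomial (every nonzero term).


All three coefficients share the factor -3; dividing through by -3 gives  x y'' + (1 - x) y' + 2 y = 0.
This matches the Laguerre equation x y'' + (1 - x) y' + n y = 0 with n = 2; the polynomial solution is L_2(x).
With y = sum_k a_k x^k, matching x^k gives (k+1)k a_{k+1} + (k+1) a_{k+1} - k a_k + n a_k = 0, i.e. (k+1)^2 a_{k+1} = (k - n) a_k = (k - 2) a_k. The right side vanishes at k = 2, so the series terminates at degree 2.
Standard normalization L_n(0) = 1 gives a_0 = 1. Work upward with a_{k+1} = (k - 2) a_k / (k+1)^2:
  a_1 = (0 - 2)(1) / 1^2 = -2/1 = -2
  a_2 = (1 - 2)(-2) / 2^2 = 2/4 = 1/2
Hence L_2(x) = x^2/2 - 2 x + 1.

L_2(x); series = x^2/2 - 2 x + 1


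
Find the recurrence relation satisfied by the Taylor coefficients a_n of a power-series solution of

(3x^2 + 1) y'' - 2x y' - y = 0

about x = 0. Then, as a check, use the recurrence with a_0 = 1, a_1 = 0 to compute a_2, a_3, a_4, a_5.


Substitute y = sum_n a_n x^n.
(1 + 3 x^2) y'' contributes (n+2)(n+1) a_{n+2} + 3 n(n-1) a_n at x^n.
-2 x y'(x) contributes -2 n a_n at x^n.
-y(x) contributes -1 a_n at x^n.
Matching x^n: (n+2)(n+1) a_{n+2} + (3 n(n-1) - 2 n - 1) a_n = 0.
Thus a_{n+2} = (-3 n(n-1) + 2 n + 1) / ((n+1)(n+2)) * a_n.

Check with a_0 = 1, a_1 = 0 (apply the recurrence for n = 0, 1, 2, 3): a_0 = 1, a_1 = 0, a_2 = 1/2, a_3 = 0, a_4 = -1/24, a_5 = 0.

a_(n+2) = (-3 n(n-1) + 2 n + 1) / ((n+1)(n+2)) * a_n; check: a_0 = 1, a_1 = 0, a_2 = 1/2, a_3 = 0, a_4 = -1/24, a_5 = 0


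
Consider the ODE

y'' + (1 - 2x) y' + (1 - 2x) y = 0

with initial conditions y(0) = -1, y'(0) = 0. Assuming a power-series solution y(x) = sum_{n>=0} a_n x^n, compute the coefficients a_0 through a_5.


Ansatz: y(x) = sum_{n>=0} a_n x^n, so y'(x) = sum_{n>=1} n a_n x^(n-1) and y''(x) = sum_{n>=2} n(n-1) a_n x^(n-2).
Substitute into P(x) y'' + Q(x) y' + R(x) y = 0 with P(x) = 1, Q(x) = 1 - 2x, R(x) = 1 - 2x, and match powers of x.
Initial conditions: a_0 = -1, a_1 = 0.
Setting the coefficient of each power of x to zero and solving order by order (substituting the coefficients already found):
  x^0: 2 a_2 + a_1 + a_0 = 0  ->  2 a_2 = -a_1 - a_0 = 1  ->  a_2 = 1/2
  x^1: 6 a_3 + 2 a_2 - a_1 - 2 a_0 = 0  ->  6 a_3 = -2 a_2 + a_1 + 2 a_0 = -3  ->  a_3 = -1/2
  x^2: 12 a_4 + 3 a_3 - 3 a_2 - 2 a_1 = 0  ->  12 a_4 = -3 a_3 + 3 a_2 + 2 a_1 = 3  ->  a_4 = 1/4
  x^3: 20 a_5 + 4 a_4 - 5 a_3 - 2 a_2 = 0  ->  20 a_5 = -4 a_4 + 5 a_3 + 2 a_2 = -5/2  ->  a_5 = -1/8
Truncated series: y(x) = -1 + (1/2) x^2 - (1/2) x^3 + (1/4) x^4 - (1/8) x^5 + O(x^6).

a_0 = -1; a_1 = 0; a_2 = 1/2; a_3 = -1/2; a_4 = 1/4; a_5 = -1/8


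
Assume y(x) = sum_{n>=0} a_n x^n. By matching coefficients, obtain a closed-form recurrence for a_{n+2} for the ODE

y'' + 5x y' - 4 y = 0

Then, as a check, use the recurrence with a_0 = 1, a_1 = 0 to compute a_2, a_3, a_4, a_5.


Substitute y = sum_n a_n x^n.
y''(x) has coefficient (n+2)(n+1) a_{n+2} at x^n;
5 x y'(x) has coefficient 5 n a_n at x^n (shift);
-4 y(x) has coefficient -4 a_n at x^n.
Matching x^n: (n+2)(n+1) a_{n+2} + (5n - 4) a_n = 0.
Thus a_{n+2} = (-5n + 4) / ((n+1)(n+2)) * a_n.

Check with a_0 = 1, a_1 = 0 (apply the recurrence for n = 0, 1, 2, 3): a_0 = 1, a_1 = 0, a_2 = 2, a_3 = 0, a_4 = -1, a_5 = 0.

a_(n+2) = (-5n + 4) / ((n+1)(n+2)) * a_n; check: a_0 = 1, a_1 = 0, a_2 = 2, a_3 = 0, a_4 = -1, a_5 = 0


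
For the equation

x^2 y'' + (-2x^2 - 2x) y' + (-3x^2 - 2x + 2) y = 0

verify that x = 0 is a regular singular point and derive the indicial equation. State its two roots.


Divide by x^2 to reach normal form y'' + P_1(x) y' + P_2(x) y = 0 with P_1(x) = -2 - 2/x and P_2(x) = -3 - 2/x + 2/x^2.
x = 0 is a singular point because the y'-coefficient -2 - 2/x has a pole at x = 0 and the y-coefficient -3 - 2/x + 2/x^2 has a pole at x = 0.
It is a regular singular point because x P_1(x) = p(x) = -2x - 2 and x^2 P_2(x) = q(x) = -3x^2 - 2x + 2 are polynomials, hence analytic at x = 0.
p(0) = -2,  q(0) = 2.
Indicial equation: r(r-1) + p(0) r + q(0) = 0, i.e. r^2 + (p(0) - 1) r + q(0) = 0, i.e. r^2 - 3 r + 2 = 0.
Discriminant: (-3)^2 - 4(2) = 1, so r = (3 ± 1)/2.
Solving: r_1 = 2, r_2 = 1.

indicial: r^2 - 3 r + 2 = 0; roots r_1 = 2, r_2 = 1


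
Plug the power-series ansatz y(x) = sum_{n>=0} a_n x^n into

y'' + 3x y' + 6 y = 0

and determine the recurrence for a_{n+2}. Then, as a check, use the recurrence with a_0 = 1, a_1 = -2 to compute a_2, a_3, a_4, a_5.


Substitute y = sum_n a_n x^n.
y''(x) has coefficient (n+2)(n+1) a_{n+2} at x^n;
3 x y'(x) has coefficient 3 n a_n at x^n (shift);
6 y(x) has coefficient 6 a_n at x^n.
Matching x^n: (n+2)(n+1) a_{n+2} + (3n + 6) a_n = 0.
Thus a_{n+2} = (-3n - 6) / ((n+1)(n+2)) * a_n.

Check with a_0 = 1, a_1 = -2 (apply the recurrence for n = 0, 1, 2, 3): a_0 = 1, a_1 = -2, a_2 = -3, a_3 = 3, a_4 = 3, a_5 = -9/4.

a_(n+2) = (-3n - 6) / ((n+1)(n+2)) * a_n; check: a_0 = 1, a_1 = -2, a_2 = -3, a_3 = 3, a_4 = 3, a_5 = -9/4


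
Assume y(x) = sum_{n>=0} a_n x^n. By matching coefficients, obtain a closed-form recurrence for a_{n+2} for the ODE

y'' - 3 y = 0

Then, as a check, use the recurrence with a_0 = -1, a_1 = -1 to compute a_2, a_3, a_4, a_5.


Substitute y = sum_n a_n x^n into y'' + (const) y = 0.
y''(x) = sum_{n>=0} (n+2)(n+1) a_{n+2} x^n.
The ODE becomes sum_n [(n+2)(n+1) a_{n+2} - 3 a_n] x^n = 0.
Setting each coefficient to zero gives the recurrence:
  (n+2)(n+1) a_{n+2} - 3 a_n = 0,
  a_{n+2} = 3 / ((n+1)(n+2)) a_n.

Check with a_0 = -1, a_1 = -1 (apply the recurrence for n = 0, 1, 2, 3): a_0 = -1, a_1 = -1, a_2 = -3/2, a_3 = -1/2, a_4 = -3/8, a_5 = -3/40.

a_{n+2} = 3/((n+1)(n+2)) * a_n; check: a_0 = -1, a_1 = -1, a_2 = -3/2, a_3 = -1/2, a_4 = -3/8, a_5 = -3/40


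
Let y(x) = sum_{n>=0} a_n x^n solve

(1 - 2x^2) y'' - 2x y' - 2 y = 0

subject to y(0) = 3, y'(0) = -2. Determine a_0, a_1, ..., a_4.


Ansatz: y(x) = sum_{n>=0} a_n x^n, so y'(x) = sum_{n>=1} n a_n x^(n-1) and y''(x) = sum_{n>=2} n(n-1) a_n x^(n-2).
Substitute into P(x) y'' + Q(x) y' + R(x) y = 0 with P(x) = 1 - 2x^2, Q(x) = -2x, R(x) = -2, and match powers of x.
Initial conditions: a_0 = 3, a_1 = -2.
Setting the coefficient of each power of x to zero and solving order by order (substituting the coefficients already found):
  x^0: 2 a_2 - 2 a_0 = 0  ->  2 a_2 = 2 a_0 = 6  ->  a_2 = 3
  x^1: 6 a_3 - 4 a_1 = 0  ->  6 a_3 = 4 a_1 = -8  ->  a_3 = -4/3
  x^2: 12 a_4 - 10 a_2 = 0  ->  12 a_4 = 10 a_2 = 30  ->  a_4 = 5/2
Truncated series: y(x) = 3 - 2 x + 3 x^2 - (4/3) x^3 + (5/2) x^4 + O(x^5).

a_0 = 3; a_1 = -2; a_2 = 3; a_3 = -4/3; a_4 = 5/2


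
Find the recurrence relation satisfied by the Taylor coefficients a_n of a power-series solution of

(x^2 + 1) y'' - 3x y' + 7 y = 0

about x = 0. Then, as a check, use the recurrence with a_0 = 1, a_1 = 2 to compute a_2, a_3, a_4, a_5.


Substitute y = sum_n a_n x^n.
(1 + 1 x^2) y'' contributes (n+2)(n+1) a_{n+2} + n(n-1) a_n at x^n.
-3 x y'(x) contributes -3 n a_n at x^n.
7 y(x) contributes 7 a_n at x^n.
Matching x^n: (n+2)(n+1) a_{n+2} + (n(n-1) - 3 n + 7) a_n = 0.
Thus a_{n+2} = (-n(n-1) + 3 n - 7) / ((n+1)(n+2)) * a_n.

Check with a_0 = 1, a_1 = 2 (apply the recurrence for n = 0, 1, 2, 3): a_0 = 1, a_1 = 2, a_2 = -7/2, a_3 = -4/3, a_4 = 7/8, a_5 = 4/15.

a_(n+2) = (-n(n-1) + 3 n - 7) / ((n+1)(n+2)) * a_n; check: a_0 = 1, a_1 = 2, a_2 = -7/2, a_3 = -4/3, a_4 = 7/8, a_5 = 4/15


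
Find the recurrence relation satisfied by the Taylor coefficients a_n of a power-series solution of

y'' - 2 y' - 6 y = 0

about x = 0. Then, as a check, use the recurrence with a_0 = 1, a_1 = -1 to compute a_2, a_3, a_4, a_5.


Substitute y = sum_n a_n x^n.
y''(x) has coefficient (n+2)(n+1) a_{n+2} at x^n;
-2 y'(x) has coefficient -2 (n+1) a_{n+1} at x^n;
-6 y(x) has coefficient -6 a_n at x^n.
Matching x^n: (n+2)(n+1) a_{n+2} - 2 (n+1) a_{n+1} - 6 a_n = 0.
Thus a_{n+2} = [2 (n+1) a_{n+1} + 6 a_n] / ((n+1)(n+2)).

Check with a_0 = 1, a_1 = -1 (apply the recurrence for n = 0, 1, 2, 3): a_0 = 1, a_1 = -1, a_2 = 2, a_3 = 1/3, a_4 = 7/6, a_5 = 17/30.

a_(n+2) = [2 (n+1) a_(n+1) + 6 a_n] / ((n+1)(n+2)); check: a_0 = 1, a_1 = -1, a_2 = 2, a_3 = 1/3, a_4 = 7/6, a_5 = 17/30


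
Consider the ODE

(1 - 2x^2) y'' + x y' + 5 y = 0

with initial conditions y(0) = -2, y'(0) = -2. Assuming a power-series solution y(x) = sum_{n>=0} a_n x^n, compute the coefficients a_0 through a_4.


Ansatz: y(x) = sum_{n>=0} a_n x^n, so y'(x) = sum_{n>=1} n a_n x^(n-1) and y''(x) = sum_{n>=2} n(n-1) a_n x^(n-2).
Substitute into P(x) y'' + Q(x) y' + R(x) y = 0 with P(x) = 1 - 2x^2, Q(x) = x, R(x) = 5, and match powers of x.
Initial conditions: a_0 = -2, a_1 = -2.
Setting the coefficient of each power of x to zero and solving order by order (substituting the coefficients already found):
  x^0: 2 a_2 + 5 a_0 = 0  ->  2 a_2 = -5 a_0 = 10  ->  a_2 = 5
  x^1: 6 a_3 + 6 a_1 = 0  ->  6 a_3 = -6 a_1 = 12  ->  a_3 = 2
  x^2: 12 a_4 + 3 a_2 = 0  ->  12 a_4 = -3 a_2 = -15  ->  a_4 = -5/4
Truncated series: y(x) = -2 - 2 x + 5 x^2 + 2 x^3 - (5/4) x^4 + O(x^5).

a_0 = -2; a_1 = -2; a_2 = 5; a_3 = 2; a_4 = -5/4


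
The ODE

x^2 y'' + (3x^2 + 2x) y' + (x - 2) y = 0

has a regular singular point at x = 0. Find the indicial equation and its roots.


Divide by x^2 to reach normal form y'' + P_1(x) y' + P_2(x) y = 0 with P_1(x) = 3 + 2/x and P_2(x) = 1/x - 2/x^2.
x = 0 is a singular point because the y'-coefficient 3 + 2/x has a pole at x = 0 and the y-coefficient 1/x - 2/x^2 has a pole at x = 0.
It is a regular singular point because x P_1(x) = p(x) = 3x + 2 and x^2 P_2(x) = q(x) = x - 2 are polynomials, hence analytic at x = 0.
p(0) = 2,  q(0) = -2.
Indicial equation: r(r-1) + p(0) r + q(0) = 0, i.e. r^2 + (p(0) - 1) r + q(0) = 0, i.e. r^2 + 1 r - 2 = 0.
Discriminant: (1)^2 - 4(-2) = 9, so r = (-1 ± 3)/2.
Solving: r_1 = 1, r_2 = -2.

indicial: r^2 + 1 r - 2 = 0; roots r_1 = 1, r_2 = -2


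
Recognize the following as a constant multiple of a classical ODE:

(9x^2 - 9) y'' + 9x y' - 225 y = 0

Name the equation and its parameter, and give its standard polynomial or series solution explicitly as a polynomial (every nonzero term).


All three coefficients share the factor -9; dividing through by -9 gives  (1 - x^2) y'' - x y' + 25 y = 0.
This matches the Chebyshev equation (1 - x^2) y'' - x y' + n^2 y = 0 (note the -x y' term, not -2x y') with n^2 = 25, so n = 5; the polynomial solution is T_5(x).
With y = sum_k a_k x^k, matching x^k gives (k+2)(k+1) a_{k+2} = (k^2 - n^2) a_k = (k - 5)(k + 5) a_k. The right side vanishes at k = 5, so the series with the parity of 5 terminates at degree 5.
Standard normalization: leading coefficient of T_n is 2^(n-1), so a_5 = 2^4 = 16. Work downward with a_k = (k+1)(k+2) a_{k+2} / ((k - 5)(k + 5)):
  a_3 = (4)(5)(16) / ((3 - 5)(3 + 5)) = 320/(-16) = -20
  a_1 = (2)(3)(-20) / ((1 - 5)(1 + 5)) = -120/(-24) = 5
Hence T_5(x) = 16 x^5 - 20 x^3 + 5 x.

T_5(x); series = 16 x^5 - 20 x^3 + 5 x


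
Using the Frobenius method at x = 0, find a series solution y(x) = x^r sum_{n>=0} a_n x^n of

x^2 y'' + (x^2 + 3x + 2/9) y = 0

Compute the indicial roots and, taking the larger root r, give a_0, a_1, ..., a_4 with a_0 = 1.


Write in Frobenius form y'' + (p(x)/x) y' + (q(x)/x^2) y = 0:
  p(x) = 0,  q(x) = x^2 + 3x + 2/9.
Indicial equation: r(r-1) + (0) r + (2/9) = 0 -> roots r_1 = 2/3, r_2 = 1/3.
Take r = r_1 = 2/3. Let y(x) = x^r sum_{n>=0} a_n x^n with a_0 = 1.
Substitute y = x^r sum a_n x^n and match x^{r+n}. The recurrence is
  D(n) a_n + 3 a_{n-1} + 1 a_{n-2} = 0,  where D(n) = (r+n)(r+n-1) + (0)(r+n) + (2/9).
  a_n = [-3 a_{n-1} - 1 a_{n-2}] / D(n).
Since the indicial polynomial factors as (r - r_1)(r - r_2), D(n) = (r_1 + n - r_1)(r_1 + n - r_2) = n(n + 1/3).
Evaluating step by step (a_0 = 1):
  n = 1: D(1) = 1(1 + 1/3) = 4/3; numerator = -3(1) = -3; a_1 = (-3)/(4/3) = -9/4
  n = 2: D(2) = 2(2 + 1/3) = 14/3; numerator = -3(-9/4) - 1(1) = 23/4; a_2 = (23/4)/(14/3) = 69/56
  n = 3: D(3) = 3(3 + 1/3) = 10; numerator = -3(69/56) - 1(-9/4) = -81/56; a_3 = (-81/56)/(10) = -81/560
  n = 4: D(4) = 4(4 + 1/3) = 52/3; numerator = -3(-81/560) - 1(69/56) = -447/560; a_4 = (-447/560)/(52/3) = -1341/29120

r = 2/3; a_0 = 1; a_1 = -9/4; a_2 = 69/56; a_3 = -81/560; a_4 = -1341/29120


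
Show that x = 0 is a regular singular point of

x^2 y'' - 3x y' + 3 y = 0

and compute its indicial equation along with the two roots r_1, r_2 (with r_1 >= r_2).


Divide by x^2 to reach normal form y'' + P_1(x) y' + P_2(x) y = 0 with P_1(x) = -3/x and P_2(x) = 3/x^2.
x = 0 is a singular point because the y'-coefficient -3/x has a pole at x = 0 and the y-coefficient 3/x^2 has a pole at x = 0.
It is a regular singular point because x P_1(x) = p(x) = -3 and x^2 P_2(x) = q(x) = 3 are polynomials, hence analytic at x = 0.
p(0) = -3,  q(0) = 3.
Indicial equation: r(r-1) + p(0) r + q(0) = 0, i.e. r^2 + (p(0) - 1) r + q(0) = 0, i.e. r^2 - 4 r + 3 = 0.
Discriminant: (-4)^2 - 4(3) = 4, so r = (4 ± 2)/2.
Solving: r_1 = 3, r_2 = 1.

indicial: r^2 - 4 r + 3 = 0; roots r_1 = 3, r_2 = 1


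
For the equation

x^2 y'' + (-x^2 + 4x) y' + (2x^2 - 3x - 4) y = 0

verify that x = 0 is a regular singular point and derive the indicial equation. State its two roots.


Divide by x^2 to reach normal form y'' + P_1(x) y' + P_2(x) y = 0 with P_1(x) = -1 + 4/x and P_2(x) = 2 - 3/x - 4/x^2.
x = 0 is a singular point because the y'-coefficient -1 + 4/x has a pole at x = 0 and the y-coefficient 2 - 3/x - 4/x^2 has a pole at x = 0.
It is a regular singular point because x P_1(x) = p(x) = 4 - x and x^2 P_2(x) = q(x) = 2x^2 - 3x - 4 are polynomials, hence analytic at x = 0.
p(0) = 4,  q(0) = -4.
Indicial equation: r(r-1) + p(0) r + q(0) = 0, i.e. r^2 + (p(0) - 1) r + q(0) = 0, i.e. r^2 + 3 r - 4 = 0.
Discriminant: (3)^2 - 4(-4) = 25, so r = (-3 ± 5)/2.
Solving: r_1 = 1, r_2 = -4.

indicial: r^2 + 3 r - 4 = 0; roots r_1 = 1, r_2 = -4


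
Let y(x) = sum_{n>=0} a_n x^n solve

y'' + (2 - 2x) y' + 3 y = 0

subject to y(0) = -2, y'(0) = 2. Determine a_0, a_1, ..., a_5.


Ansatz: y(x) = sum_{n>=0} a_n x^n, so y'(x) = sum_{n>=1} n a_n x^(n-1) and y''(x) = sum_{n>=2} n(n-1) a_n x^(n-2).
Substitute into P(x) y'' + Q(x) y' + R(x) y = 0 with P(x) = 1, Q(x) = 2 - 2x, R(x) = 3, and match powers of x.
Initial conditions: a_0 = -2, a_1 = 2.
Setting the coefficient of each power of x to zero and solving order by order (substituting the coefficients already found):
  x^0: 2 a_2 + 2 a_1 + 3 a_0 = 0  ->  2 a_2 = -2 a_1 - 3 a_0 = 2  ->  a_2 = 1
  x^1: 6 a_3 + 4 a_2 + a_1 = 0  ->  6 a_3 = -4 a_2 - a_1 = -6  ->  a_3 = -1
  x^2: 12 a_4 + 6 a_3 - a_2 = 0  ->  12 a_4 = -6 a_3 + a_2 = 7  ->  a_4 = 7/12
  x^3: 20 a_5 + 8 a_4 - 3 a_3 = 0  ->  20 a_5 = -8 a_4 + 3 a_3 = -23/3  ->  a_5 = -23/60
Truncated series: y(x) = -2 + 2 x + x^2 - x^3 + (7/12) x^4 - (23/60) x^5 + O(x^6).

a_0 = -2; a_1 = 2; a_2 = 1; a_3 = -1; a_4 = 7/12; a_5 = -23/60


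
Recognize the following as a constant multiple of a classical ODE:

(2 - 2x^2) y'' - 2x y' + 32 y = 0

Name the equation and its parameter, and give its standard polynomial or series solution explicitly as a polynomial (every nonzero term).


All three coefficients share the factor 2; dividing through by 2 gives  (1 - x^2) y'' - x y' + 16 y = 0.
This matches the Chebyshev equation (1 - x^2) y'' - x y' + n^2 y = 0 (note the -x y' term, not -2x y') with n^2 = 16, so n = 4; the polynomial solution is T_4(x).
With y = sum_k a_k x^k, matching x^k gives (k+2)(k+1) a_{k+2} = (k^2 - n^2) a_k = (k - 4)(k + 4) a_k. The right side vanishes at k = 4, so the series with the parity of 4 terminates at degree 4.
Standard normalization: leading coefficient of T_n is 2^(n-1), so a_4 = 2^3 = 8. Work downward with a_k = (k+1)(k+2) a_{k+2} / ((k - 4)(k + 4)):
  a_2 = (3)(4)(8) / ((2 - 4)(2 + 4)) = 96/(-12) = -8
  a_0 = (1)(2)(-8) / ((0 - 4)(0 + 4)) = -16/(-16) = 1
Hence T_4(x) = 8 x^4 - 8 x^2 + 1.

T_4(x); series = 8 x^4 - 8 x^2 + 1


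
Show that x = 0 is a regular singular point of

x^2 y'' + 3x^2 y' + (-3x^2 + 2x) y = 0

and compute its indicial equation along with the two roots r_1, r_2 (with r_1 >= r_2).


Divide by x^2 to reach normal form y'' + P_1(x) y' + P_2(x) y = 0 with P_1(x) = 3 and P_2(x) = -3 + 2/x.
x = 0 is a singular point because the y-coefficient -3 + 2/x has a pole at x = 0.
It is a regular singular point because x P_1(x) = p(x) = 3x and x^2 P_2(x) = q(x) = -3x^2 + 2x are polynomials, hence analytic at x = 0.
p(0) = 0,  q(0) = 0.
Indicial equation: r(r-1) + p(0) r + q(0) = 0, i.e. r^2 + (p(0) - 1) r + q(0) = 0, i.e. r^2 - 1 r = 0.
Discriminant: (-1)^2 - 4(0) = 1, so r = (1 ± 1)/2.
Solving: r_1 = 1, r_2 = 0.

indicial: r^2 - 1 r = 0; roots r_1 = 1, r_2 = 0


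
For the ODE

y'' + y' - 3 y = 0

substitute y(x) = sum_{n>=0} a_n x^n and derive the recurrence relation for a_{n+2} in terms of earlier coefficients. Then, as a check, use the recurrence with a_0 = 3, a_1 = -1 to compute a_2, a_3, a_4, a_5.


Substitute y = sum_n a_n x^n.
y''(x) has coefficient (n+2)(n+1) a_{n+2} at x^n;
y'(x) has coefficient (n+1) a_{n+1} at x^n;
-3 y(x) has coefficient -3 a_n at x^n.
Matching x^n: (n+2)(n+1) a_{n+2} + (n+1) a_{n+1} - 3 a_n = 0.
Thus a_{n+2} = [-(n+1) a_{n+1} + 3 a_n] / ((n+1)(n+2)).

Check with a_0 = 3, a_1 = -1 (apply the recurrence for n = 0, 1, 2, 3): a_0 = 3, a_1 = -1, a_2 = 5, a_3 = -13/6, a_4 = 43/24, a_5 = -41/60.

a_(n+2) = [-(n+1) a_(n+1) + 3 a_n] / ((n+1)(n+2)); check: a_0 = 3, a_1 = -1, a_2 = 5, a_3 = -13/6, a_4 = 43/24, a_5 = -41/60


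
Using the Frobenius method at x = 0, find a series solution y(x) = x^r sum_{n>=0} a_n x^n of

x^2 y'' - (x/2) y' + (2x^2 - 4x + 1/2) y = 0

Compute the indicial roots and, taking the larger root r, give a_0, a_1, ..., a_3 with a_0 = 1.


Write in Frobenius form y'' + (p(x)/x) y' + (q(x)/x^2) y = 0:
  p(x) = -1/2,  q(x) = 2x^2 - 4x + 1/2.
Indicial equation: r(r-1) + (-1/2) r + (1/2) = 0 -> roots r_1 = 1, r_2 = 1/2.
Take r = r_1 = 1. Let y(x) = x^r sum_{n>=0} a_n x^n with a_0 = 1.
Substitute y = x^r sum a_n x^n and match x^{r+n}. The recurrence is
  D(n) a_n - 4 a_{n-1} + 2 a_{n-2} = 0,  where D(n) = (r+n)(r+n-1) + (-1/2)(r+n) + (1/2).
  a_n = [4 a_{n-1} - 2 a_{n-2}] / D(n).
Since the indicial polynomial factors as (r - r_1)(r - r_2), D(n) = (r_1 + n - r_1)(r_1 + n - r_2) = n(n + 1/2).
Evaluating step by step (a_0 = 1):
  n = 1: D(1) = 1(1 + 1/2) = 3/2; numerator = 4(1) = 4; a_1 = (4)/(3/2) = 8/3
  n = 2: D(2) = 2(2 + 1/2) = 5; numerator = 4(8/3) - 2(1) = 26/3; a_2 = (26/3)/(5) = 26/15
  n = 3: D(3) = 3(3 + 1/2) = 21/2; numerator = 4(26/15) - 2(8/3) = 8/5; a_3 = (8/5)/(21/2) = 16/105

r = 1; a_0 = 1; a_1 = 8/3; a_2 = 26/15; a_3 = 16/105


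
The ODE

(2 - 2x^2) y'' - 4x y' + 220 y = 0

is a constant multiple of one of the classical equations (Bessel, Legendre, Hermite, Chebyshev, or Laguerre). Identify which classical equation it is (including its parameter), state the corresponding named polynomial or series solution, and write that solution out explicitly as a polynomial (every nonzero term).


All three coefficients share the factor 2; dividing through by 2 gives  (1 - x^2) y'' - 2x y' + 110 y = 0.
This matches the Legendre equation (1 - x^2) y'' - 2x y' + n(n+1) y = 0 (note the -2x y' term) with n(n+1) = 110, so n = 10; the polynomial solution is P_10(x).
With y = sum_k a_k x^k, matching x^k gives (k+2)(k+1) a_{k+2} = [k(k+1) - n(n+1)] a_k = (k - 10)(k + 11) a_k. The right side vanishes at k = 10, so the series with the parity of 10 terminates at degree 10.
Standard normalization (P_n(1) = 1): leading coefficient (2n)!/(2^n (n!)^2) = 2432902008176640000/(1024*13168189440000) = 46189/256, so a_10 = 46189/256. Work downward with a_k = (k+1)(k+2) a_{k+2} / ((k - 10)(k + 11)):
  a_8 = (9)(10)(46189/256) / ((8 - 10)(8 + 11)) = (2078505/128)/(-38) = -109395/256
  a_6 = (7)(8)(-109395/256) / ((6 - 10)(6 + 11)) = (-765765/32)/(-68) = 45045/128
  a_4 = (5)(6)(45045/128) / ((4 - 10)(4 + 11)) = (675675/64)/(-90) = -15015/128
  a_2 = (3)(4)(-15015/128) / ((2 - 10)(2 + 11)) = (-45045/32)/(-104) = 3465/256
  a_0 = (1)(2)(3465/256) / ((0 - 10)(0 + 11)) = (3465/128)/(-110) = -63/256
Hence P_10(x) = 46189 x^10/256 - 109395 x^8/256 + 45045 x^6/128 - 15015 x^4/128 + 3465 x^2/256 - 63/256.

P_10(x); series = 46189 x^10/256 - 109395 x^8/256 + 45045 x^6/128 - 15015 x^4/128 + 3465 x^2/256 - 63/256


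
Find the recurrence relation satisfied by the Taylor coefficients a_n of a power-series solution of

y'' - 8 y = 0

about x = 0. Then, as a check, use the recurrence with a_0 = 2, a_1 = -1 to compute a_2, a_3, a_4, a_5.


Substitute y = sum_n a_n x^n into y'' + (const) y = 0.
y''(x) = sum_{n>=0} (n+2)(n+1) a_{n+2} x^n.
The ODE becomes sum_n [(n+2)(n+1) a_{n+2} - 8 a_n] x^n = 0.
Setting each coefficient to zero gives the recurrence:
  (n+2)(n+1) a_{n+2} - 8 a_n = 0,
  a_{n+2} = 8 / ((n+1)(n+2)) a_n.

Check with a_0 = 2, a_1 = -1 (apply the recurrence for n = 0, 1, 2, 3): a_0 = 2, a_1 = -1, a_2 = 8, a_3 = -4/3, a_4 = 16/3, a_5 = -8/15.

a_{n+2} = 8/((n+1)(n+2)) * a_n; check: a_0 = 2, a_1 = -1, a_2 = 8, a_3 = -4/3, a_4 = 16/3, a_5 = -8/15


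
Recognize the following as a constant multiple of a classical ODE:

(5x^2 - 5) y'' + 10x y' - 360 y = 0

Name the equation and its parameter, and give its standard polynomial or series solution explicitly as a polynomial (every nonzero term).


All three coefficients share the factor -5; dividing through by -5 gives  (1 - x^2) y'' - 2x y' + 72 y = 0.
This matches the Legendre equation (1 - x^2) y'' - 2x y' + n(n+1) y = 0 (note the -2x y' term) with n(n+1) = 72, so n = 8; the polynomial solution is P_8(x).
With y = sum_k a_k x^k, matching x^k gives (k+2)(k+1) a_{k+2} = [k(k+1) - n(n+1)] a_k = (k - 8)(k + 9) a_k. The right side vanishes at k = 8, so the series with the parity of 8 terminates at degree 8.
Standard normalization (P_n(1) = 1): leading coefficient (2n)!/(2^n (n!)^2) = 20922789888000/(256*1625702400) = 6435/128, so a_8 = 6435/128. Work downward with a_k = (k+1)(k+2) a_{k+2} / ((k - 8)(k + 9)):
  a_6 = (7)(8)(6435/128) / ((6 - 8)(6 + 9)) = (45045/16)/(-30) = -3003/32
  a_4 = (5)(6)(-3003/32) / ((4 - 8)(4 + 9)) = (-45045/16)/(-52) = 3465/64
  a_2 = (3)(4)(3465/64) / ((2 - 8)(2 + 9)) = (10395/16)/(-66) = -315/32
  a_0 = (1)(2)(-315/32) / ((0 - 8)(0 + 9)) = (-315/16)/(-72) = 35/128
Hence P_8(x) = 6435 x^8/128 - 3003 x^6/32 + 3465 x^4/64 - 315 x^2/32 + 35/128.

P_8(x); series = 6435 x^8/128 - 3003 x^6/32 + 3465 x^4/64 - 315 x^2/32 + 35/128


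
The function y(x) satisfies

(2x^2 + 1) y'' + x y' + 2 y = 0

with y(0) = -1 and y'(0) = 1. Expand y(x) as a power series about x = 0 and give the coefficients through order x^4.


Ansatz: y(x) = sum_{n>=0} a_n x^n, so y'(x) = sum_{n>=1} n a_n x^(n-1) and y''(x) = sum_{n>=2} n(n-1) a_n x^(n-2).
Substitute into P(x) y'' + Q(x) y' + R(x) y = 0 with P(x) = 2x^2 + 1, Q(x) = x, R(x) = 2, and match powers of x.
Initial conditions: a_0 = -1, a_1 = 1.
Setting the coefficient of each power of x to zero and solving order by order (substituting the coefficients already found):
  x^0: 2 a_2 + 2 a_0 = 0  ->  2 a_2 = -2 a_0 = 2  ->  a_2 = 1
  x^1: 6 a_3 + 3 a_1 = 0  ->  6 a_3 = -3 a_1 = -3  ->  a_3 = -1/2
  x^2: 12 a_4 + 8 a_2 = 0  ->  12 a_4 = -8 a_2 = -8  ->  a_4 = -2/3
Truncated series: y(x) = -1 + x + x^2 - (1/2) x^3 - (2/3) x^4 + O(x^5).

a_0 = -1; a_1 = 1; a_2 = 1; a_3 = -1/2; a_4 = -2/3


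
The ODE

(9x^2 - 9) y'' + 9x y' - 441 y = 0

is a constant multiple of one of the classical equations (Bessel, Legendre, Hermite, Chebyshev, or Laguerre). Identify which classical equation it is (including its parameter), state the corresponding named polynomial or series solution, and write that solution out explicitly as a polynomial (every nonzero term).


All three coefficients share the factor -9; dividing through by -9 gives  (1 - x^2) y'' - x y' + 49 y = 0.
This matches the Chebyshev equation (1 - x^2) y'' - x y' + n^2 y = 0 (note the -x y' term, not -2x y') with n^2 = 49, so n = 7; the polynomial solution is T_7(x).
With y = sum_k a_k x^k, matching x^k gives (k+2)(k+1) a_{k+2} = (k^2 - n^2) a_k = (k - 7)(k + 7) a_k. The right side vanishes at k = 7, so the series with the parity of 7 terminates at degree 7.
Standard normalization: leading coefficient of T_n is 2^(n-1), so a_7 = 2^6 = 64. Work downward with a_k = (k+1)(k+2) a_{k+2} / ((k - 7)(k + 7)):
  a_5 = (6)(7)(64) / ((5 - 7)(5 + 7)) = 2688/(-24) = -112
  a_3 = (4)(5)(-112) / ((3 - 7)(3 + 7)) = -2240/(-40) = 56
  a_1 = (2)(3)(56) / ((1 - 7)(1 + 7)) = 336/(-48) = -7
Hence T_7(x) = 64 x^7 - 112 x^5 + 56 x^3 - 7 x.

T_7(x); series = 64 x^7 - 112 x^5 + 56 x^3 - 7 x


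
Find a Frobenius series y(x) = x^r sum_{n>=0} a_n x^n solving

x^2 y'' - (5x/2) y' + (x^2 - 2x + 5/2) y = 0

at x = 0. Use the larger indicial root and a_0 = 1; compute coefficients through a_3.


Write in Frobenius form y'' + (p(x)/x) y' + (q(x)/x^2) y = 0:
  p(x) = -5/2,  q(x) = x^2 - 2x + 5/2.
Indicial equation: r(r-1) + (-5/2) r + (5/2) = 0 -> roots r_1 = 5/2, r_2 = 1.
Take r = r_1 = 5/2. Let y(x) = x^r sum_{n>=0} a_n x^n with a_0 = 1.
Substitute y = x^r sum a_n x^n and match x^{r+n}. The recurrence is
  D(n) a_n - 2 a_{n-1} + 1 a_{n-2} = 0,  where D(n) = (r+n)(r+n-1) + (-5/2)(r+n) + (5/2).
  a_n = [2 a_{n-1} - 1 a_{n-2}] / D(n).
Since the indicial polynomial factors as (r - r_1)(r - r_2), D(n) = (r_1 + n - r_1)(r_1 + n - r_2) = n(n + 3/2).
Evaluating step by step (a_0 = 1):
  n = 1: D(1) = 1(1 + 3/2) = 5/2; numerator = 2(1) = 2; a_1 = (2)/(5/2) = 4/5
  n = 2: D(2) = 2(2 + 3/2) = 7; numerator = 2(4/5) - 1(1) = 3/5; a_2 = (3/5)/(7) = 3/35
  n = 3: D(3) = 3(3 + 3/2) = 27/2; numerator = 2(3/35) - 1(4/5) = -22/35; a_3 = (-22/35)/(27/2) = -44/945

r = 5/2; a_0 = 1; a_1 = 4/5; a_2 = 3/35; a_3 = -44/945


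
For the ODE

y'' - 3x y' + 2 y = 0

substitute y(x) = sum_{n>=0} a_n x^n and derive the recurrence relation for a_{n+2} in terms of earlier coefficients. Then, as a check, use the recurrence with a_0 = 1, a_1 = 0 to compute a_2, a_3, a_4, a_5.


Substitute y = sum_n a_n x^n.
y''(x) has coefficient (n+2)(n+1) a_{n+2} at x^n;
-3 x y'(x) has coefficient -3 n a_n at x^n (shift);
2 y(x) has coefficient 2 a_n at x^n.
Matching x^n: (n+2)(n+1) a_{n+2} + (-3n + 2) a_n = 0.
Thus a_{n+2} = (3n - 2) / ((n+1)(n+2)) * a_n.

Check with a_0 = 1, a_1 = 0 (apply the recurrence for n = 0, 1, 2, 3): a_0 = 1, a_1 = 0, a_2 = -1, a_3 = 0, a_4 = -1/3, a_5 = 0.

a_(n+2) = (3n - 2) / ((n+1)(n+2)) * a_n; check: a_0 = 1, a_1 = 0, a_2 = -1, a_3 = 0, a_4 = -1/3, a_5 = 0


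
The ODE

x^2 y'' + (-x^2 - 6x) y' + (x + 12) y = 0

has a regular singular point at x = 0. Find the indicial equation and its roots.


Divide by x^2 to reach normal form y'' + P_1(x) y' + P_2(x) y = 0 with P_1(x) = -1 - 6/x and P_2(x) = 1/x + 12/x^2.
x = 0 is a singular point because the y'-coefficient -1 - 6/x has a pole at x = 0 and the y-coefficient 1/x + 12/x^2 has a pole at x = 0.
It is a regular singular point because x P_1(x) = p(x) = -x - 6 and x^2 P_2(x) = q(x) = x + 12 are polynomials, hence analytic at x = 0.
p(0) = -6,  q(0) = 12.
Indicial equation: r(r-1) + p(0) r + q(0) = 0, i.e. r^2 + (p(0) - 1) r + q(0) = 0, i.e. r^2 - 7 r + 12 = 0.
Discriminant: (-7)^2 - 4(12) = 1, so r = (7 ± 1)/2.
Solving: r_1 = 4, r_2 = 3.

indicial: r^2 - 7 r + 12 = 0; roots r_1 = 4, r_2 = 3


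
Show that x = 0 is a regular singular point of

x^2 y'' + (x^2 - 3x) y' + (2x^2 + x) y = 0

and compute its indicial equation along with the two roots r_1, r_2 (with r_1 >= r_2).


Divide by x^2 to reach normal form y'' + P_1(x) y' + P_2(x) y = 0 with P_1(x) = 1 - 3/x and P_2(x) = 2 + 1/x.
x = 0 is a singular point because the y'-coefficient 1 - 3/x has a pole at x = 0 and the y-coefficient 2 + 1/x has a pole at x = 0.
It is a regular singular point because x P_1(x) = p(x) = x - 3 and x^2 P_2(x) = q(x) = 2x^2 + x are polynomials, hence analytic at x = 0.
p(0) = -3,  q(0) = 0.
Indicial equation: r(r-1) + p(0) r + q(0) = 0, i.e. r^2 + (p(0) - 1) r + q(0) = 0, i.e. r^2 - 4 r = 0.
Discriminant: (-4)^2 - 4(0) = 16, so r = (4 ± 4)/2.
Solving: r_1 = 4, r_2 = 0.

indicial: r^2 - 4 r = 0; roots r_1 = 4, r_2 = 0


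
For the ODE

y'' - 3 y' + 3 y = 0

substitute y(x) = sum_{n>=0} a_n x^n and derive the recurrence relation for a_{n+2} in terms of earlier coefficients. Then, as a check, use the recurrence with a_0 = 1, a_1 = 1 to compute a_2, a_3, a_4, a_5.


Substitute y = sum_n a_n x^n.
y''(x) has coefficient (n+2)(n+1) a_{n+2} at x^n;
-3 y'(x) has coefficient -3 (n+1) a_{n+1} at x^n;
3 y(x) has coefficient 3 a_n at x^n.
Matching x^n: (n+2)(n+1) a_{n+2} - 3 (n+1) a_{n+1} + 3 a_n = 0.
Thus a_{n+2} = [3 (n+1) a_{n+1} - 3 a_n] / ((n+1)(n+2)).

Check with a_0 = 1, a_1 = 1 (apply the recurrence for n = 0, 1, 2, 3): a_0 = 1, a_1 = 1, a_2 = 0, a_3 = -1/2, a_4 = -3/8, a_5 = -3/20.

a_(n+2) = [3 (n+1) a_(n+1) - 3 a_n] / ((n+1)(n+2)); check: a_0 = 1, a_1 = 1, a_2 = 0, a_3 = -1/2, a_4 = -3/8, a_5 = -3/20


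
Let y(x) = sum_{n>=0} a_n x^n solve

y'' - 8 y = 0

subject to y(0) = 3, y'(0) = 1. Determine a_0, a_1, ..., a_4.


Ansatz: y(x) = sum_{n>=0} a_n x^n, so y'(x) = sum_{n>=1} n a_n x^(n-1) and y''(x) = sum_{n>=2} n(n-1) a_n x^(n-2).
Substitute into P(x) y'' + Q(x) y' + R(x) y = 0 with P(x) = 1, Q(x) = 0, R(x) = -8, and match powers of x.
Initial conditions: a_0 = 3, a_1 = 1.
Setting the coefficient of each power of x to zero and solving order by order (substituting the coefficients already found):
  x^0: 2 a_2 - 8 a_0 = 0  ->  2 a_2 = 8 a_0 = 24  ->  a_2 = 12
  x^1: 6 a_3 - 8 a_1 = 0  ->  6 a_3 = 8 a_1 = 8  ->  a_3 = 4/3
  x^2: 12 a_4 - 8 a_2 = 0  ->  12 a_4 = 8 a_2 = 96  ->  a_4 = 8
Truncated series: y(x) = 3 + x + 12 x^2 + (4/3) x^3 + 8 x^4 + O(x^5).

a_0 = 3; a_1 = 1; a_2 = 12; a_3 = 4/3; a_4 = 8


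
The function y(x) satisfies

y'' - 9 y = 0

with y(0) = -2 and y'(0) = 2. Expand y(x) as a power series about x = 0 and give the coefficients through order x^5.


Ansatz: y(x) = sum_{n>=0} a_n x^n, so y'(x) = sum_{n>=1} n a_n x^(n-1) and y''(x) = sum_{n>=2} n(n-1) a_n x^(n-2).
Substitute into P(x) y'' + Q(x) y' + R(x) y = 0 with P(x) = 1, Q(x) = 0, R(x) = -9, and match powers of x.
Initial conditions: a_0 = -2, a_1 = 2.
Setting the coefficient of each power of x to zero and solving order by order (substituting the coefficients already found):
  x^0: 2 a_2 - 9 a_0 = 0  ->  2 a_2 = 9 a_0 = -18  ->  a_2 = -9
  x^1: 6 a_3 - 9 a_1 = 0  ->  6 a_3 = 9 a_1 = 18  ->  a_3 = 3
  x^2: 12 a_4 - 9 a_2 = 0  ->  12 a_4 = 9 a_2 = -81  ->  a_4 = -27/4
  x^3: 20 a_5 - 9 a_3 = 0  ->  20 a_5 = 9 a_3 = 27  ->  a_5 = 27/20
Truncated series: y(x) = -2 + 2 x - 9 x^2 + 3 x^3 - (27/4) x^4 + (27/20) x^5 + O(x^6).

a_0 = -2; a_1 = 2; a_2 = -9; a_3 = 3; a_4 = -27/4; a_5 = 27/20


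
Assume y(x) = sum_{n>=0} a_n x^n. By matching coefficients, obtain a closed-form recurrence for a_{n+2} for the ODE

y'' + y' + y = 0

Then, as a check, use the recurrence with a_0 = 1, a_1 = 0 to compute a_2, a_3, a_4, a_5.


Substitute y = sum_n a_n x^n.
y''(x) has coefficient (n+2)(n+1) a_{n+2} at x^n;
y'(x) has coefficient (n+1) a_{n+1} at x^n;
y(x) has coefficient 1 a_n at x^n.
Matching x^n: (n+2)(n+1) a_{n+2} + (n+1) a_{n+1} + 1 a_n = 0.
Thus a_{n+2} = [-(n+1) a_{n+1} - 1 a_n] / ((n+1)(n+2)).

Check with a_0 = 1, a_1 = 0 (apply the recurrence for n = 0, 1, 2, 3): a_0 = 1, a_1 = 0, a_2 = -1/2, a_3 = 1/6, a_4 = 0, a_5 = -1/120.

a_(n+2) = [-(n+1) a_(n+1) - 1 a_n] / ((n+1)(n+2)); check: a_0 = 1, a_1 = 0, a_2 = -1/2, a_3 = 1/6, a_4 = 0, a_5 = -1/120


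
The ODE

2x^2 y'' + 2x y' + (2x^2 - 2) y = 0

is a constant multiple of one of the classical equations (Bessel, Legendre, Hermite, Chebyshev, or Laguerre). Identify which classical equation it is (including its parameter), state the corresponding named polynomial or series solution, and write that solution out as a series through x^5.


All three coefficients share the factor 2; dividing through by 2 gives  x^2 y'' + x y' + (x^2 - 1) y = 0.
This matches the Bessel equation x^2 y'' + x y' + (x^2 - nu^2) y = 0 with nu^2 = 1, so nu = 1; the solution bounded at x = 0 is J_1(x).
Frobenius at x = 0: indicial roots ±nu; for r = nu the recurrence k(k + 2nu) c_k = -c_{k-2} gives the standard series J_nu(x) = sum_{k>=0} (-1)^k / (k! (k+nu)!) (x/2)^(2k+nu). Evaluate the first 3 terms:
  k = 0: (-1)^0 / (0! * 1! * 2^1) x^1 = 1/(1*1*2) x^1 = (1/2) x^1
  k = 1: (-1)^1 / (1! * 2! * 2^3) x^3 = -1/(1*2*8) x^3 = (-1/16) x^3
  k = 2: (-1)^2 / (2! * 3! * 2^5) x^5 = 1/(2*6*32) x^5 = (1/384) x^5
Hence J_1(x) = x^5/384 - x^3/16 + x/2 + ....

J_1(x); series = x^5/384 - x^3/16 + x/2


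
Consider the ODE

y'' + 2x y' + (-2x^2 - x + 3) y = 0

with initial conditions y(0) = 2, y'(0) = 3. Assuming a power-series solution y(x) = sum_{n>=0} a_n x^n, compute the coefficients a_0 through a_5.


Ansatz: y(x) = sum_{n>=0} a_n x^n, so y'(x) = sum_{n>=1} n a_n x^(n-1) and y''(x) = sum_{n>=2} n(n-1) a_n x^(n-2).
Substitute into P(x) y'' + Q(x) y' + R(x) y = 0 with P(x) = 1, Q(x) = 2x, R(x) = -2x^2 - x + 3, and match powers of x.
Initial conditions: a_0 = 2, a_1 = 3.
Setting the coefficient of each power of x to zero and solving order by order (substituting the coefficients already found):
  x^0: 2 a_2 + 3 a_0 = 0  ->  2 a_2 = -3 a_0 = -6  ->  a_2 = -3
  x^1: 6 a_3 + 5 a_1 - a_0 = 0  ->  6 a_3 = -5 a_1 + a_0 = -13  ->  a_3 = -13/6
  x^2: 12 a_4 + 7 a_2 - a_1 - 2 a_0 = 0  ->  12 a_4 = -7 a_2 + a_1 + 2 a_0 = 28  ->  a_4 = 7/3
  x^3: 20 a_5 + 9 a_3 - a_2 - 2 a_1 = 0  ->  20 a_5 = -9 a_3 + a_2 + 2 a_1 = 45/2  ->  a_5 = 9/8
Truncated series: y(x) = 2 + 3 x - 3 x^2 - (13/6) x^3 + (7/3) x^4 + (9/8) x^5 + O(x^6).

a_0 = 2; a_1 = 3; a_2 = -3; a_3 = -13/6; a_4 = 7/3; a_5 = 9/8
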